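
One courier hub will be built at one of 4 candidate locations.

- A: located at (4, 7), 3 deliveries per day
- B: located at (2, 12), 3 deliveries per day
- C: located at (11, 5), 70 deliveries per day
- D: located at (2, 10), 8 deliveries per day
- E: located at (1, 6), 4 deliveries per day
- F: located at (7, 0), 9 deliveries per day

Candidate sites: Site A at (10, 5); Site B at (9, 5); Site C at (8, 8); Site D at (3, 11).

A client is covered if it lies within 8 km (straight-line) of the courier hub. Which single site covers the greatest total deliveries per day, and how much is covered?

Site C, covering 88

Coverage radius r = 8 km; a point is covered iff (Δx)²+(Δy)² ≤ 8² = 64.
  Site A (10, 5): covers {A, C, F} → 82
  Site B (9, 5): covers {A, C, F} → 82
  Site C (8, 8): covers {A, B, C, D, E} → 88
  Site D (3, 11): covers {A, B, D, E} → 18
Maximum coverage at Site C: 88 deliveries per day.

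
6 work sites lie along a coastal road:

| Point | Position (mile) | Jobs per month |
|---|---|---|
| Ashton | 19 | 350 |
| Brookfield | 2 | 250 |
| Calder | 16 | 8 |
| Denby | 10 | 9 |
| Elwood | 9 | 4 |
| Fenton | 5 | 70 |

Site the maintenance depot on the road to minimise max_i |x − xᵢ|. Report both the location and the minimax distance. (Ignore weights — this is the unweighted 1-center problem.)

location 10.5, max distance 8.5

The 1-center on a line is the midpoint of the two extreme points: leftmost at 2, rightmost at 19.
Optimal location = (2 + 19)/2 = 10.5; maximum distance = (19 − 2)/2 = 8.5.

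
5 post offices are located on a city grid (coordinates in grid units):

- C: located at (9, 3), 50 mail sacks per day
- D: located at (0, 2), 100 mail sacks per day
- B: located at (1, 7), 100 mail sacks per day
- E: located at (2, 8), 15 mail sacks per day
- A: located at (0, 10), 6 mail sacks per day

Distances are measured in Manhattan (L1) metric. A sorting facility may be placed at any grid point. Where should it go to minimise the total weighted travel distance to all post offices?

(1, 3)

Manhattan distance separates: Σwᵢ(|x−xᵢ|+|y−yᵢ|) = Σwᵢ|x−xᵢ| + Σwᵢ|y−yᵢ|, so x and y are optimised independently as 1-D weighted medians.
Total weight W = 271; half = 135.5.
x-coordinate, sorted with cumulative weight:
  x=0 (D, w=100) cum 100
  x=0 (A, w=6) cum 106
  x=1 (B, w=100) cum 206  ← median
  x=2 (E, w=15) cum 221
  x=9 (C, w=50) cum 271
⇒ x* = 1
y-coordinate, sorted with cumulative weight:
  y=2 (D, w=100) cum 100
  y=3 (C, w=50) cum 150  ← median
  y=7 (B, w=100) cum 250
  y=8 (E, w=15) cum 265
  y=10 (A, w=6) cum 271
⇒ y* = 3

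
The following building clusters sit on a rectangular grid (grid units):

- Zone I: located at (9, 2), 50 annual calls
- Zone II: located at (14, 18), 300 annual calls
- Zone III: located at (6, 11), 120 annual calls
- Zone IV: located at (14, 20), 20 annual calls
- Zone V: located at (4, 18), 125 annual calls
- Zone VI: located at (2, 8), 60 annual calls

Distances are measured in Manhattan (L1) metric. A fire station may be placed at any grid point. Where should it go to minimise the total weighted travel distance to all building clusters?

(9, 18)

Manhattan distance separates: Σwᵢ(|x−xᵢ|+|y−yᵢ|) = Σwᵢ|x−xᵢ| + Σwᵢ|y−yᵢ|, so x and y are optimised independently as 1-D weighted medians.
Total weight W = 675; half = 337.5.
x-coordinate, sorted with cumulative weight:
  x=2 (Zone VI, w=60) cum 60
  x=4 (Zone V, w=125) cum 185
  x=6 (Zone III, w=120) cum 305
  x=9 (Zone I, w=50) cum 355  ← median
  x=14 (Zone II, w=300) cum 655
  x=14 (Zone IV, w=20) cum 675
⇒ x* = 9
y-coordinate, sorted with cumulative weight:
  y=2 (Zone I, w=50) cum 50
  y=8 (Zone VI, w=60) cum 110
  y=11 (Zone III, w=120) cum 230
  y=18 (Zone II, w=300) cum 530  ← median
  y=18 (Zone V, w=125) cum 655
  y=20 (Zone IV, w=20) cum 675
⇒ y* = 18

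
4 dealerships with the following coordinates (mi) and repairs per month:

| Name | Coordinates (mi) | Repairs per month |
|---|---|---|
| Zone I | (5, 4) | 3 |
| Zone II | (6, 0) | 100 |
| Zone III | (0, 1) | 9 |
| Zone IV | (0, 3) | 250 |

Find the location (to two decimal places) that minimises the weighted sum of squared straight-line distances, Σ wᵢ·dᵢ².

(1.70, 2.13)

The minimiser of Σwᵢ‖p−pᵢ‖² is the weighted centroid p* = (Σwᵢpᵢ)/(Σwᵢ).
Σwᵢ = 362.
Σwᵢxᵢ = 3·5 + 100·6 + 9·0 + 250·0 = 615.
Σwᵢyᵢ = 3·4 + 100·0 + 9·1 + 250·3 = 771.
x* = 615/362 = 1.70, y* = 771/362 = 2.13.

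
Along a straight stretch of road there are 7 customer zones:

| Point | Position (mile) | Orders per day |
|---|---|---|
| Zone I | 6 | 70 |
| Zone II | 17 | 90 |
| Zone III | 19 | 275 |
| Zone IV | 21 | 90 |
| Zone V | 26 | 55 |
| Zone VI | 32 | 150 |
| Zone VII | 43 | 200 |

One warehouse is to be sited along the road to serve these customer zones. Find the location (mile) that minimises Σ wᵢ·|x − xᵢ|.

x = 21

For a sum of weighted absolute distances on a line, the optimum is the weighted median (not the mean). Total weight W = 930; half-weight = 465.
Sort by position and accumulate weight:
  mile 6 (Zone I, w=70) → cum 70
  mile 17 (Zone II, w=90) → cum 160
  mile 19 (Zone III, w=275) → cum 435
  mile 21 (Zone IV, w=90) → cum 525  ≥ 465 → median here
  mile 26 (Zone V, w=55) → cum 580
  mile 32 (Zone VI, w=150) → cum 730
  mile 43 (Zone VII, w=200) → cum 930
Optimal location: mile 21.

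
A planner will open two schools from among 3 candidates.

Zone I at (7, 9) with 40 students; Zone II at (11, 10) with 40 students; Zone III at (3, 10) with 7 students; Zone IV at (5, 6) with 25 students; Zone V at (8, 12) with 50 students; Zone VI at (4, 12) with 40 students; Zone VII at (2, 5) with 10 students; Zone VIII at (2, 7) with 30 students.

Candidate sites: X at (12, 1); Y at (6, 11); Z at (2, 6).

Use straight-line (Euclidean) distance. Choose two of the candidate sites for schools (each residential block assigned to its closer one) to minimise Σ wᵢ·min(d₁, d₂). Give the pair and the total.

{Y, Z}, total 631.8

Evaluate every pair (each demand assigned to the nearer of the two):
  {Y, Z}: total = 631.8
  {X, Y}: total = 886.1
  {X, Z}: total = 1416.6
Best pair: {Y, Z} with total 631.8.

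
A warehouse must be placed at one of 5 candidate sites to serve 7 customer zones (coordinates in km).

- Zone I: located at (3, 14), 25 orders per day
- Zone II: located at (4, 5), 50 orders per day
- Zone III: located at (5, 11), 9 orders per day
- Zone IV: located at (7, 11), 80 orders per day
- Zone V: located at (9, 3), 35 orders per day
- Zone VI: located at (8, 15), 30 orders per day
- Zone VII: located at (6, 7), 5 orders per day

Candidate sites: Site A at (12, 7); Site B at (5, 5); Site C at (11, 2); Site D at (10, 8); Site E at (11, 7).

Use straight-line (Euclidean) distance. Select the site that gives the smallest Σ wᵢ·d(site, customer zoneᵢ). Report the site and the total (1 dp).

Total weighted distance at each candidate:
  Site A (12, 7): total = 1755.5
  Site B (5, 5): total = 1321.4
  Site C (11, 2): total = 2140.5
  Site D (10, 8): total = 1375.3
  Site E (11, 7): total = 1585.1
Minimum is at Site B with total 1321.4 km.

Site B, total 1321.4 km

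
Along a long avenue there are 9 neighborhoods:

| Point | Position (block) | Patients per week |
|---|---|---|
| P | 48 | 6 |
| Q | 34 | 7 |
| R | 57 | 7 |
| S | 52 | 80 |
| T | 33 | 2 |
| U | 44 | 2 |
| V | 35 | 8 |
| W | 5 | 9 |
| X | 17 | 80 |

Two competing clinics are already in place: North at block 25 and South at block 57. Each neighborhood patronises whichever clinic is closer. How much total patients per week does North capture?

The indifferent point is the midpoint (25+57)/2 = 41; neighborhoods left of it (closer to North at 25) go to North, those right go to South.
  W at 5 (w=9) → North
  X at 17 (w=80) → North
  T at 33 (w=2) → North
  Q at 34 (w=7) → North
  V at 35 (w=8) → North
  U at 44 (w=2) → South
  P at 48 (w=6) → South
  S at 52 (w=80) → South
  R at 57 (w=7) → South
North captures 106; South captures 95.

106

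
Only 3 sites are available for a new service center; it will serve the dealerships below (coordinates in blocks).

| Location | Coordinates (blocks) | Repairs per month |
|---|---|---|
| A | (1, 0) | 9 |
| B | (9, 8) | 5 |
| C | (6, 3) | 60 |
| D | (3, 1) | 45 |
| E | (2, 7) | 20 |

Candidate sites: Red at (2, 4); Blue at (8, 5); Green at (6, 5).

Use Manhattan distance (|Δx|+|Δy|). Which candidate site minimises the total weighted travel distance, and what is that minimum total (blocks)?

Total weighted distance at each candidate:
  Red (2, 4): total = 640
  Blue (8, 5): total = 933
  Green (6, 5): total = 675
Minimum is at Red with total 640 blocks.

Red, total 640 blocks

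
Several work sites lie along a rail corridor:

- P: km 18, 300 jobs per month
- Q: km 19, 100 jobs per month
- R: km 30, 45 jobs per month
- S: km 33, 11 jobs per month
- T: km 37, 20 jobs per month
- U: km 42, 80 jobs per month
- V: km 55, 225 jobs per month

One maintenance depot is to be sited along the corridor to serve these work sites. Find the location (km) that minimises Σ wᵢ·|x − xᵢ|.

For a sum of weighted absolute distances on a line, the optimum is the weighted median (not the mean). Total weight W = 781; half-weight = 390.5.
Sort by position and accumulate weight:
  km 18 (P, w=300) → cum 300
  km 19 (Q, w=100) → cum 400  ≥ 390.5 → median here
  km 30 (R, w=45) → cum 445
  km 33 (S, w=11) → cum 456
  km 37 (T, w=20) → cum 476
  km 42 (U, w=80) → cum 556
  km 55 (V, w=225) → cum 781
Optimal location: km 19.

x = 19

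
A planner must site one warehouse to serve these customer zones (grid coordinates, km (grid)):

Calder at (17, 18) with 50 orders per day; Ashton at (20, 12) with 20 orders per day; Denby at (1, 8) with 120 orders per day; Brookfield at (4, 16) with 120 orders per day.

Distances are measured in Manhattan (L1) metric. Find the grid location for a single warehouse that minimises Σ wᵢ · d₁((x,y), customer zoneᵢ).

(4, 16)

Manhattan distance separates: Σwᵢ(|x−xᵢ|+|y−yᵢ|) = Σwᵢ|x−xᵢ| + Σwᵢ|y−yᵢ|, so x and y are optimised independently as 1-D weighted medians.
Total weight W = 310; half = 155.
x-coordinate, sorted with cumulative weight:
  x=1 (Denby, w=120) cum 120
  x=4 (Brookfield, w=120) cum 240  ← median
  x=17 (Calder, w=50) cum 290
  x=20 (Ashton, w=20) cum 310
⇒ x* = 4
y-coordinate, sorted with cumulative weight:
  y=8 (Denby, w=120) cum 120
  y=12 (Ashton, w=20) cum 140
  y=16 (Brookfield, w=120) cum 260  ← median
  y=18 (Calder, w=50) cum 310
⇒ y* = 16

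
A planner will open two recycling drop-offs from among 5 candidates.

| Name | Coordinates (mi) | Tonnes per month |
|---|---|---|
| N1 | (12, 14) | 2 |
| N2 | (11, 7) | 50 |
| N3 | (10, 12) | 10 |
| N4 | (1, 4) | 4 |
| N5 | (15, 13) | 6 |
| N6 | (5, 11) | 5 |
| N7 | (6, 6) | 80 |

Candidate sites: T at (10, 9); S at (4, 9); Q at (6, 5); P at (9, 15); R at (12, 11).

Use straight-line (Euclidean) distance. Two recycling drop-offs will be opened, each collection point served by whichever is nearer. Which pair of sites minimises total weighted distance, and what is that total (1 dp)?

Evaluate every pair (each demand assigned to the nearer of the two):
  {T, Q}: total = 318.3
  {Q, R}: total = 387.0
  {Q, P}: total = 473.8
  {T, S}: total = 513.9
  {S, Q}: total = 537.0
  {S, R}: total = 579.1
  {T, R}: total = 629.9
  {T, P}: total = 654.2
  {S, P}: total = 762.8
  {P, R}: total = 961.4
Best pair: {T, Q} with total 318.3.

{T, Q}, total 318.3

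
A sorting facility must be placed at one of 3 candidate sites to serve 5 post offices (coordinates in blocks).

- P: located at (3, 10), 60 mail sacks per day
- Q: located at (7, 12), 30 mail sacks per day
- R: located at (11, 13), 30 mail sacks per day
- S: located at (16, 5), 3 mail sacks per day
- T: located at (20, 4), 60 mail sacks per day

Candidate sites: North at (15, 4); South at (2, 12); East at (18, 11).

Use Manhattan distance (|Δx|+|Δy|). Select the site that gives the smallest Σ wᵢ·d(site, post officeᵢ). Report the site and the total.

East, total 2154 blocks

Total weighted distance at each candidate:
  North (15, 4): total = 2256
  South (2, 12): total = 2253
  East (18, 11): total = 2154
Minimum is at East with total 2154 blocks.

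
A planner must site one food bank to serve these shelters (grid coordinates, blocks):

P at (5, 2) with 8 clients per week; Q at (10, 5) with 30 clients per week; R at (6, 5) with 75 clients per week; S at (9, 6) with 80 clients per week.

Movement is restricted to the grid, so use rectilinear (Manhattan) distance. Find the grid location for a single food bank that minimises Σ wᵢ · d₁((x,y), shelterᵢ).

Manhattan distance separates: Σwᵢ(|x−xᵢ|+|y−yᵢ|) = Σwᵢ|x−xᵢ| + Σwᵢ|y−yᵢ|, so x and y are optimised independently as 1-D weighted medians.
Total weight W = 193; half = 96.5.
x-coordinate, sorted with cumulative weight:
  x=5 (P, w=8) cum 8
  x=6 (R, w=75) cum 83
  x=9 (S, w=80) cum 163  ← median
  x=10 (Q, w=30) cum 193
⇒ x* = 9
y-coordinate, sorted with cumulative weight:
  y=2 (P, w=8) cum 8
  y=5 (Q, w=30) cum 38
  y=5 (R, w=75) cum 113  ← median
  y=6 (S, w=80) cum 193
⇒ y* = 5

(9, 5)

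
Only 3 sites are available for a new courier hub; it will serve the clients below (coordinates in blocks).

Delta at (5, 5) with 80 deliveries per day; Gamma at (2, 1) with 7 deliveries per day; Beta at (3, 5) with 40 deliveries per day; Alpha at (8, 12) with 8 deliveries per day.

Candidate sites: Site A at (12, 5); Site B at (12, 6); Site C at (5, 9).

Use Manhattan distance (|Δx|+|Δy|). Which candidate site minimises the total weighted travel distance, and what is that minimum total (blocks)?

Site C, total 685 blocks

Total weighted distance at each candidate:
  Site A (12, 5): total = 1106
  Site B (12, 6): total = 1225
  Site C (5, 9): total = 685
Minimum is at Site C with total 685 blocks.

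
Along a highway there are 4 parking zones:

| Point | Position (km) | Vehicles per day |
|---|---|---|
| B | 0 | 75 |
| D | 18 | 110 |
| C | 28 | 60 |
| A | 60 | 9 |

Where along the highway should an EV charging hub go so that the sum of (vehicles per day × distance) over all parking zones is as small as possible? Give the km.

x = 18

For a sum of weighted absolute distances on a line, the optimum is the weighted median (not the mean). Total weight W = 254; half-weight = 127.
Sort by position and accumulate weight:
  km 0 (B, w=75) → cum 75
  km 18 (D, w=110) → cum 185  ≥ 127 → median here
  km 28 (C, w=60) → cum 245
  km 60 (A, w=9) → cum 254
Optimal location: km 18.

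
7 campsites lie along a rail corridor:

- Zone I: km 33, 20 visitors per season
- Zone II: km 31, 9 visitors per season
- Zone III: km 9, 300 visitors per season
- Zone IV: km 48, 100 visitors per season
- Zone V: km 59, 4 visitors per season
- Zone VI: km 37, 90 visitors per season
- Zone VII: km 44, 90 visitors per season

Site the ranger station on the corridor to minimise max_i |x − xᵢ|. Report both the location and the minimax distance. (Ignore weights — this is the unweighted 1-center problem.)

The 1-center on a line is the midpoint of the two extreme points: leftmost at 9, rightmost at 59.
Optimal location = (9 + 59)/2 = 34; maximum distance = (59 − 9)/2 = 25.

location 34, max distance 25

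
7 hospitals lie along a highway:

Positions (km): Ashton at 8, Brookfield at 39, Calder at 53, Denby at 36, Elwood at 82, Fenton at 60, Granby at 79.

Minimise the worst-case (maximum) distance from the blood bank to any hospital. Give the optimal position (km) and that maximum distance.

location 45, max distance 37

The 1-center on a line is the midpoint of the two extreme points: leftmost at 8, rightmost at 82.
Optimal location = (8 + 82)/2 = 45; maximum distance = (82 − 8)/2 = 37.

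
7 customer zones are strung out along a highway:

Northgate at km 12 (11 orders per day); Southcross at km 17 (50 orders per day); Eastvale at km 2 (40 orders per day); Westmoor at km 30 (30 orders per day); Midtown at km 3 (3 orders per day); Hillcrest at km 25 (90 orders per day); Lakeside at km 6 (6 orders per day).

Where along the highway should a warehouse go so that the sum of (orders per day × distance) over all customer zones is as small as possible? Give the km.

For a sum of weighted absolute distances on a line, the optimum is the weighted median (not the mean). Total weight W = 230; half-weight = 115.
Sort by position and accumulate weight:
  km 2 (Eastvale, w=40) → cum 40
  km 3 (Midtown, w=3) → cum 43
  km 6 (Lakeside, w=6) → cum 49
  km 12 (Northgate, w=11) → cum 60
  km 17 (Southcross, w=50) → cum 110
  km 25 (Hillcrest, w=90) → cum 200  ≥ 115 → median here
  km 30 (Westmoor, w=30) → cum 230
Optimal location: km 25.

x = 25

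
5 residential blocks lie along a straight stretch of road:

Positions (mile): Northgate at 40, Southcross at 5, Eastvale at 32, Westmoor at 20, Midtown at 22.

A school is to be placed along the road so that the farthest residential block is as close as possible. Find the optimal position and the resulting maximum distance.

The 1-center on a line is the midpoint of the two extreme points: leftmost at 5, rightmost at 40.
Optimal location = (5 + 40)/2 = 22.5; maximum distance = (40 − 5)/2 = 17.5.

location 22.5, max distance 17.5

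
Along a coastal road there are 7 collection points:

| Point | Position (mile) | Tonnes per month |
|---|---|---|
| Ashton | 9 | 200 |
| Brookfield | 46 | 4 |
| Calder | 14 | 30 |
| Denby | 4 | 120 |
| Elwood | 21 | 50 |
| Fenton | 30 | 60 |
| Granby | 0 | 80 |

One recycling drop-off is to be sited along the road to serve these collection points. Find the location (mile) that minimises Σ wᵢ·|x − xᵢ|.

For a sum of weighted absolute distances on a line, the optimum is the weighted median (not the mean). Total weight W = 544; half-weight = 272.
Sort by position and accumulate weight:
  mile 0 (Granby, w=80) → cum 80
  mile 4 (Denby, w=120) → cum 200
  mile 9 (Ashton, w=200) → cum 400  ≥ 272 → median here
  mile 14 (Calder, w=30) → cum 430
  mile 21 (Elwood, w=50) → cum 480
  mile 30 (Fenton, w=60) → cum 540
  mile 46 (Brookfield, w=4) → cum 544
Optimal location: mile 9.

x = 9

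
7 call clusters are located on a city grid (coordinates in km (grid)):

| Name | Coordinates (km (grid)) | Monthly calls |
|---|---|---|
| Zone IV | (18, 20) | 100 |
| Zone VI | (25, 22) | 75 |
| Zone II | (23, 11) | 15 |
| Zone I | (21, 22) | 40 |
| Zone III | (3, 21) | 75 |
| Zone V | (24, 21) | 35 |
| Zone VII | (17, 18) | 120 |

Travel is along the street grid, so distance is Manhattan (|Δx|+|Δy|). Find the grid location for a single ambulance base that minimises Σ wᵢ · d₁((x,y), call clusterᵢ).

(18, 20)

Manhattan distance separates: Σwᵢ(|x−xᵢ|+|y−yᵢ|) = Σwᵢ|x−xᵢ| + Σwᵢ|y−yᵢ|, so x and y are optimised independently as 1-D weighted medians.
Total weight W = 460; half = 230.
x-coordinate, sorted with cumulative weight:
  x=3 (Zone III, w=75) cum 75
  x=17 (Zone VII, w=120) cum 195
  x=18 (Zone IV, w=100) cum 295  ← median
  x=21 (Zone I, w=40) cum 335
  x=23 (Zone II, w=15) cum 350
  x=24 (Zone V, w=35) cum 385
  x=25 (Zone VI, w=75) cum 460
⇒ x* = 18
y-coordinate, sorted with cumulative weight:
  y=11 (Zone II, w=15) cum 15
  y=18 (Zone VII, w=120) cum 135
  y=20 (Zone IV, w=100) cum 235  ← median
  y=21 (Zone III, w=75) cum 310
  y=21 (Zone V, w=35) cum 345
  y=22 (Zone VI, w=75) cum 420
  y=22 (Zone I, w=40) cum 460
⇒ y* = 20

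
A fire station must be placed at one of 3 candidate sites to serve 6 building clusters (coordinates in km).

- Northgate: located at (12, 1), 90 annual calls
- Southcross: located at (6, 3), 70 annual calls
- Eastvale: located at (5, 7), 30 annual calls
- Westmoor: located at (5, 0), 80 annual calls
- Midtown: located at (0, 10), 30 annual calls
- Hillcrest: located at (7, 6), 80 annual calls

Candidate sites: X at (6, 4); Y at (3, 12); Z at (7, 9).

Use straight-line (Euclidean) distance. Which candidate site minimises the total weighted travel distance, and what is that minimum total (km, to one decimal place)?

X, total 1531.9 km

Total weighted distance at each candidate:
  X (6, 4): total = 1531.9
  Y (3, 12): total = 3763.1
  Z (7, 9): total = 2549.4
Minimum is at X with total 1531.9 km.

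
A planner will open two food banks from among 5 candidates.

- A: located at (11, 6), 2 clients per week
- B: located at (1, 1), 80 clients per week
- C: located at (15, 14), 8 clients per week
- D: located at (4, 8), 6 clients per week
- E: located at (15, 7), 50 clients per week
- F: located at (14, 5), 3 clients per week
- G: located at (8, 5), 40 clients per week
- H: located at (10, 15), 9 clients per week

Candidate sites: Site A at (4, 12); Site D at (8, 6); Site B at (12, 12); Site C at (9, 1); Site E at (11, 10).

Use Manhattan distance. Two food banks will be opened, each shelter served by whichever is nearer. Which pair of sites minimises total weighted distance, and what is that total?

Evaluate every pair (each demand assigned to the nearer of the two):
  {Site D, Site C}: total = 1362
  {Site C, Site E}: total = 1394
  {Site B, Site C}: total = 1438
  {Site D, Site E}: total = 1531
  {Site D, Site B}: total = 1548
  {Site A, Site D}: total = 1636
  {Site A, Site C}: total = 1690
  {Site A, Site E}: total = 1964
  {Site A, Site B}: total = 2110
  {Site B, Site E}: total = 2361
Best pair: {Site D, Site C} with total 1362.

{Site D, Site C}, total 1362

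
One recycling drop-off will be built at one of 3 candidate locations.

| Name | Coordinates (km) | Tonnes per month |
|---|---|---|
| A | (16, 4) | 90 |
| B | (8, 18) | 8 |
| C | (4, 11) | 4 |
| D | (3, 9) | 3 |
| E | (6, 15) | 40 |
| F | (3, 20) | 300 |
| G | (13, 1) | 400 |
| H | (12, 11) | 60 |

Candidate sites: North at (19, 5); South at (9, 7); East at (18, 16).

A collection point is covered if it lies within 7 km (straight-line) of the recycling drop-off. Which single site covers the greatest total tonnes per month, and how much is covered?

North, covering 90

Coverage radius r = 7 km; a point is covered iff (Δx)²+(Δy)² ≤ 7² = 49.
  North (19, 5): covers {A} → 90
  South (9, 7): covers {C, D, H} → 67
  East (18, 16): covers {none} → 0
Maximum coverage at North: 90 tonnes per month.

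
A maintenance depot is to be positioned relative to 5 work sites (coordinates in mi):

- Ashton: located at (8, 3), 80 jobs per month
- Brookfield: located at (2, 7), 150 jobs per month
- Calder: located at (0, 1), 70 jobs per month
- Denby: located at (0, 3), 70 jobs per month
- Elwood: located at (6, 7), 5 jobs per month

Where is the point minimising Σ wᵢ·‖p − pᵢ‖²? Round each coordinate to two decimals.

(2.59, 4.28)

The minimiser of Σwᵢ‖p−pᵢ‖² is the weighted centroid p* = (Σwᵢpᵢ)/(Σwᵢ).
Σwᵢ = 375.
Σwᵢxᵢ = 80·8 + 150·2 + 70·0 + 70·0 + 5·6 = 970.
Σwᵢyᵢ = 80·3 + 150·7 + 70·1 + 70·3 + 5·7 = 1605.
x* = 970/375 = 2.59, y* = 1605/375 = 4.28.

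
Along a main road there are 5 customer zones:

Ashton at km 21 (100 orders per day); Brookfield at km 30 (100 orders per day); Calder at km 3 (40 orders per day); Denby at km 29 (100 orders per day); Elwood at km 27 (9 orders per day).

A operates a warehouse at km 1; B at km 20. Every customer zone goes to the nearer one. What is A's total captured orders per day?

The indifferent point is the midpoint (1+20)/2 = 10.5; customer zones left of it (closer to A at 1) go to A, those right go to B.
  Calder at 3 (w=40) → A
  Ashton at 21 (w=100) → B
  Elwood at 27 (w=9) → B
  Denby at 29 (w=100) → B
  Brookfield at 30 (w=100) → B
A captures 40; B captures 309.

40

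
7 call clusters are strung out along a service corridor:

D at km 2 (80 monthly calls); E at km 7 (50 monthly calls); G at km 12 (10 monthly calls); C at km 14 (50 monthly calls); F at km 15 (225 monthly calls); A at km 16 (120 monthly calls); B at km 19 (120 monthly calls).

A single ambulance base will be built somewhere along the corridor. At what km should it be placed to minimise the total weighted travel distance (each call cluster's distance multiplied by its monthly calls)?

x = 15

For a sum of weighted absolute distances on a line, the optimum is the weighted median (not the mean). Total weight W = 655; half-weight = 327.5.
Sort by position and accumulate weight:
  km 2 (D, w=80) → cum 80
  km 7 (E, w=50) → cum 130
  km 12 (G, w=10) → cum 140
  km 14 (C, w=50) → cum 190
  km 15 (F, w=225) → cum 415  ≥ 327.5 → median here
  km 16 (A, w=120) → cum 535
  km 19 (B, w=120) → cum 655
Optimal location: km 15.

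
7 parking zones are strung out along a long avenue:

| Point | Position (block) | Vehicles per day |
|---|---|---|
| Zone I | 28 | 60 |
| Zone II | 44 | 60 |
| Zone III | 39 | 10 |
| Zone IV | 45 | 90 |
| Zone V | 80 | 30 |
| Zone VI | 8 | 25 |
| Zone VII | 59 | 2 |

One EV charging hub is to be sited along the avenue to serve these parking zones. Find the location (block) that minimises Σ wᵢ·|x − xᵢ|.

For a sum of weighted absolute distances on a line, the optimum is the weighted median (not the mean). Total weight W = 277; half-weight = 138.5.
Sort by position and accumulate weight:
  block 8 (Zone VI, w=25) → cum 25
  block 28 (Zone I, w=60) → cum 85
  block 39 (Zone III, w=10) → cum 95
  block 44 (Zone II, w=60) → cum 155  ≥ 138.5 → median here
  block 45 (Zone IV, w=90) → cum 245
  block 59 (Zone VII, w=2) → cum 247
  block 80 (Zone V, w=30) → cum 277
Optimal location: block 44.

x = 44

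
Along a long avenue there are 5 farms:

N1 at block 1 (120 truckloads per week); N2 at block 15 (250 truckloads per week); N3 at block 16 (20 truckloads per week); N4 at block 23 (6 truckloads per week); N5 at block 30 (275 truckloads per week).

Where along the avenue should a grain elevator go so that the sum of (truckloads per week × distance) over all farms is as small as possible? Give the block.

For a sum of weighted absolute distances on a line, the optimum is the weighted median (not the mean). Total weight W = 671; half-weight = 335.5.
Sort by position and accumulate weight:
  block 1 (N1, w=120) → cum 120
  block 15 (N2, w=250) → cum 370  ≥ 335.5 → median here
  block 16 (N3, w=20) → cum 390
  block 23 (N4, w=6) → cum 396
  block 30 (N5, w=275) → cum 671
Optimal location: block 15.

x = 15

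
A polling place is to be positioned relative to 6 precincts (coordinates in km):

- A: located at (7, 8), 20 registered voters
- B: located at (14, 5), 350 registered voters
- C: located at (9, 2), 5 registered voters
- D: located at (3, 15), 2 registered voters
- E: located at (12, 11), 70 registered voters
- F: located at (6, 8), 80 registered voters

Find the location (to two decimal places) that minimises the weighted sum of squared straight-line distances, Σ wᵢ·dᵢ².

(12.17, 6.38)

The minimiser of Σwᵢ‖p−pᵢ‖² is the weighted centroid p* = (Σwᵢpᵢ)/(Σwᵢ).
Σwᵢ = 527.
Σwᵢxᵢ = 20·7 + 350·14 + 5·9 + 2·3 + 70·12 + 80·6 = 6411.
Σwᵢyᵢ = 20·8 + 350·5 + 5·2 + 2·15 + 70·11 + 80·8 = 3360.
x* = 6411/527 = 12.17, y* = 3360/527 = 6.38.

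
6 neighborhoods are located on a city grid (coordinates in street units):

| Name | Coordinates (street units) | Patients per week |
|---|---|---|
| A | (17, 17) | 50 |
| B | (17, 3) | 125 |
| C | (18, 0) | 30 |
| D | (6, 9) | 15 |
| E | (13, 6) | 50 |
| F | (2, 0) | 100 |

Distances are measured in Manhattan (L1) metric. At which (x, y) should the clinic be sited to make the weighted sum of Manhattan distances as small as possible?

(17, 3)

Manhattan distance separates: Σwᵢ(|x−xᵢ|+|y−yᵢ|) = Σwᵢ|x−xᵢ| + Σwᵢ|y−yᵢ|, so x and y are optimised independently as 1-D weighted medians.
Total weight W = 370; half = 185.
x-coordinate, sorted with cumulative weight:
  x=2 (F, w=100) cum 100
  x=6 (D, w=15) cum 115
  x=13 (E, w=50) cum 165
  x=17 (A, w=50) cum 215  ← median
  x=17 (B, w=125) cum 340
  x=18 (C, w=30) cum 370
⇒ x* = 17
y-coordinate, sorted with cumulative weight:
  y=0 (C, w=30) cum 30
  y=0 (F, w=100) cum 130
  y=3 (B, w=125) cum 255  ← median
  y=6 (E, w=50) cum 305
  y=9 (D, w=15) cum 320
  y=17 (A, w=50) cum 370
⇒ y* = 3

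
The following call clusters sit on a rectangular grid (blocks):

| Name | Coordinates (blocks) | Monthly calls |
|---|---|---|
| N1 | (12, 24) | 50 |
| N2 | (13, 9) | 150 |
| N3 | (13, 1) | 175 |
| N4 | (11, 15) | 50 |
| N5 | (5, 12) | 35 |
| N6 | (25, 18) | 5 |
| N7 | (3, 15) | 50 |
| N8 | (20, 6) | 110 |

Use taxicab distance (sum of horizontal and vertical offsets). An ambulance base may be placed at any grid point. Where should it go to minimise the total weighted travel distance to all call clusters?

(13, 9)

Manhattan distance separates: Σwᵢ(|x−xᵢ|+|y−yᵢ|) = Σwᵢ|x−xᵢ| + Σwᵢ|y−yᵢ|, so x and y are optimised independently as 1-D weighted medians.
Total weight W = 625; half = 312.5.
x-coordinate, sorted with cumulative weight:
  x=3 (N7, w=50) cum 50
  x=5 (N5, w=35) cum 85
  x=11 (N4, w=50) cum 135
  x=12 (N1, w=50) cum 185
  x=13 (N2, w=150) cum 335  ← median
  x=13 (N3, w=175) cum 510
  x=20 (N8, w=110) cum 620
  x=25 (N6, w=5) cum 625
⇒ x* = 13
y-coordinate, sorted with cumulative weight:
  y=1 (N3, w=175) cum 175
  y=6 (N8, w=110) cum 285
  y=9 (N2, w=150) cum 435  ← median
  y=12 (N5, w=35) cum 470
  y=15 (N4, w=50) cum 520
  y=15 (N7, w=50) cum 570
  y=18 (N6, w=5) cum 575
  y=24 (N1, w=50) cum 625
⇒ y* = 9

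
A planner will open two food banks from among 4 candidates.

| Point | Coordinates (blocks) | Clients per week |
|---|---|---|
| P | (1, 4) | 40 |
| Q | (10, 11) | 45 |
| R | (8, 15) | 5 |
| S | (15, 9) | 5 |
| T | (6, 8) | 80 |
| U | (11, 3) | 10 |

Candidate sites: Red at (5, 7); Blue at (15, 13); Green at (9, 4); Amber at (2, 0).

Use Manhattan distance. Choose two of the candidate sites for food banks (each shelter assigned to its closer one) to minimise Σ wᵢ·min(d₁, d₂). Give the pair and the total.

{Red, Blue}, total 920

Evaluate every pair (each demand assigned to the nearer of the two):
  {Red, Blue}: total = 920
  {Red, Green}: total = 940
  {Red, Amber}: total = 980
  {Green, Amber}: total = 1265
  {Blue, Green}: total = 1290
  {Blue, Amber}: total = 1660
Best pair: {Red, Blue} with total 920.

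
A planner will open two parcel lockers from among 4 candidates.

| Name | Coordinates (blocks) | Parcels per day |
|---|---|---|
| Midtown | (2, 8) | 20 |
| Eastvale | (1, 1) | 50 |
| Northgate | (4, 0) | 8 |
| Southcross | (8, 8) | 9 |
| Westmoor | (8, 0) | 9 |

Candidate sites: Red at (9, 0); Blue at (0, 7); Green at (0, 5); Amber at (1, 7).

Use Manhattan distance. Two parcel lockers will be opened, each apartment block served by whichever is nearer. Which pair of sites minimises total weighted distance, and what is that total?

{Red, Amber}, total 461

Evaluate every pair (each demand assigned to the nearer of the two):
  {Red, Amber}: total = 461
  {Red, Green}: total = 480
  {Red, Blue}: total = 540
  {Green, Amber}: total = 551
  {Blue, Green}: total = 580
  {Blue, Amber}: total = 618
Best pair: {Red, Amber} with total 461.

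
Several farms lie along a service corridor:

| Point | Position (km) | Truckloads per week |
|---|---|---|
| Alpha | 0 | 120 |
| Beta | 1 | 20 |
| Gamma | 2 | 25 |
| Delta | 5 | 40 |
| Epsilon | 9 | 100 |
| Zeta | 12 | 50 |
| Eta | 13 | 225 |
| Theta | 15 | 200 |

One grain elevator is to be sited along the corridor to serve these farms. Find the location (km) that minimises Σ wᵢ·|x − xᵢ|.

x = 13

For a sum of weighted absolute distances on a line, the optimum is the weighted median (not the mean). Total weight W = 780; half-weight = 390.
Sort by position and accumulate weight:
  km 0 (Alpha, w=120) → cum 120
  km 1 (Beta, w=20) → cum 140
  km 2 (Gamma, w=25) → cum 165
  km 5 (Delta, w=40) → cum 205
  km 9 (Epsilon, w=100) → cum 305
  km 12 (Zeta, w=50) → cum 355
  km 13 (Eta, w=225) → cum 580  ≥ 390 → median here
  km 15 (Theta, w=200) → cum 780
Optimal location: km 13.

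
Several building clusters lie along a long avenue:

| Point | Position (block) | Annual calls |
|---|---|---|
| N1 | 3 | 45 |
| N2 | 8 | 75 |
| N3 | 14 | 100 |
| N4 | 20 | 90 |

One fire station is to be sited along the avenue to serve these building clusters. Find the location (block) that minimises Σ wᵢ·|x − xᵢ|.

For a sum of weighted absolute distances on a line, the optimum is the weighted median (not the mean). Total weight W = 310; half-weight = 155.
Sort by position and accumulate weight:
  block 3 (N1, w=45) → cum 45
  block 8 (N2, w=75) → cum 120
  block 14 (N3, w=100) → cum 220  ≥ 155 → median here
  block 20 (N4, w=90) → cum 310
Optimal location: block 14.

x = 14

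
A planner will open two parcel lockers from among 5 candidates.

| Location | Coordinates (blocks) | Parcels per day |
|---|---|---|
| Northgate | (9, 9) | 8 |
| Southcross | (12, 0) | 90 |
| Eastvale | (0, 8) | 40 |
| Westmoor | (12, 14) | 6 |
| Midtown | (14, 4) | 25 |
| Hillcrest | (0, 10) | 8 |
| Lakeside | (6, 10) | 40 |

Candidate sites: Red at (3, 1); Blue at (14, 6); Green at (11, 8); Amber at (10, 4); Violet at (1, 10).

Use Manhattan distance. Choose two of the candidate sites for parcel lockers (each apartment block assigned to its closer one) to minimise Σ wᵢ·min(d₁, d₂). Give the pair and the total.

Evaluate every pair (each demand assigned to the nearer of the two):
  {Amber, Violet}: total = 1088
  {Blue, Violet}: total = 1222
  {Green, Violet}: total = 1379
  {Green, Amber}: total = 1530
  {Red, Amber}: total = 1656
  {Blue, Green}: total = 1660
  {Red, Violet}: total = 1740
  {Blue, Amber}: total = 1786
  {Red, Green}: total = 1827
  {Red, Blue}: total = 1870
Best pair: {Amber, Violet} with total 1088.

{Amber, Violet}, total 1088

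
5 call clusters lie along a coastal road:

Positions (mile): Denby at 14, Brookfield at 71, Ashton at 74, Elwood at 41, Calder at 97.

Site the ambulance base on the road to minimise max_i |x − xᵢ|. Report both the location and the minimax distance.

location 55.5, max distance 41.5

The 1-center on a line is the midpoint of the two extreme points: leftmost at 14, rightmost at 97.
Optimal location = (14 + 97)/2 = 55.5; maximum distance = (97 − 14)/2 = 41.5.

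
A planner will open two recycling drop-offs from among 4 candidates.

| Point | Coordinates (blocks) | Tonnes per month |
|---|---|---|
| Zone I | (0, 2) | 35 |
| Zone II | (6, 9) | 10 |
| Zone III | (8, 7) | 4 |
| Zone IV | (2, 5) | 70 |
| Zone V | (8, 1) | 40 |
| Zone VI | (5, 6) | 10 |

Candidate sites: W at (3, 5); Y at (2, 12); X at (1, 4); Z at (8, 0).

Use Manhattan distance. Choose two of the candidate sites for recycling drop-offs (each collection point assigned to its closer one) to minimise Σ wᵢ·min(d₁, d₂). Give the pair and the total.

{W, Z}, total 448

Evaluate every pair (each demand assigned to the nearer of the two):
  {W, Z}: total = 448
  {X, Z}: total = 473
  {W, X}: total = 663
  {W, Y}: total = 768
  {Y, X}: total = 815
  {Y, Z}: total = 1068
Best pair: {W, Z} with total 448.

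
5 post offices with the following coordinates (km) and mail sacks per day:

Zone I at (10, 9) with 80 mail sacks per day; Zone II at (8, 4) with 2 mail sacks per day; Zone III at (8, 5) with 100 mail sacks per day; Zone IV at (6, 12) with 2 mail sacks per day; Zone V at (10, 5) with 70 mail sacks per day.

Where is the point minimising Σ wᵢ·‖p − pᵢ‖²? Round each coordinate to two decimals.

(9.17, 6.31)

The minimiser of Σwᵢ‖p−pᵢ‖² is the weighted centroid p* = (Σwᵢpᵢ)/(Σwᵢ).
Σwᵢ = 254.
Σwᵢxᵢ = 80·10 + 2·8 + 100·8 + 2·6 + 70·10 = 2328.
Σwᵢyᵢ = 80·9 + 2·4 + 100·5 + 2·12 + 70·5 = 1602.
x* = 2328/254 = 9.17, y* = 1602/254 = 6.31.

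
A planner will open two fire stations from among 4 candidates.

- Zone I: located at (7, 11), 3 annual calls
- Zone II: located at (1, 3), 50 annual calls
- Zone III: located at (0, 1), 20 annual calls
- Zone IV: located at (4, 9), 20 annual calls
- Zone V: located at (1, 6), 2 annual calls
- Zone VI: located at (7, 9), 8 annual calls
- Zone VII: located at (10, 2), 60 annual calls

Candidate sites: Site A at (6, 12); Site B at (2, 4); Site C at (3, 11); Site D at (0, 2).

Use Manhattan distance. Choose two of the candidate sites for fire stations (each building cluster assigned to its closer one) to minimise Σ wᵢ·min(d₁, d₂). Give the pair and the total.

{Site C, Site D}, total 850

Evaluate every pair (each demand assigned to the nearer of the two):
  {Site C, Site D}: total = 850
  {Site A, Site D}: total = 868
  {Site B, Site C}: total = 926
  {Site A, Site B}: total = 944
  {Site B, Site D}: total = 982
  {Site A, Site C}: total = 1712
Best pair: {Site C, Site D} with total 850.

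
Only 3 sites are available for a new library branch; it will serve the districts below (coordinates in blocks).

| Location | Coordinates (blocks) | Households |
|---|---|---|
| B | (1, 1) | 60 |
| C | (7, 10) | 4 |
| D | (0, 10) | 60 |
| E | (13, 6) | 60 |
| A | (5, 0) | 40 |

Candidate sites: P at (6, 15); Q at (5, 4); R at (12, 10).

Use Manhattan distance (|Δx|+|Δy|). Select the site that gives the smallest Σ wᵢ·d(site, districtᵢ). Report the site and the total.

Total weighted distance at each candidate:
  P (6, 15): total = 3424
  Q (5, 4): total = 1872
  R (12, 10): total = 2920
Minimum is at Q with total 1872 blocks.

Q, total 1872 blocks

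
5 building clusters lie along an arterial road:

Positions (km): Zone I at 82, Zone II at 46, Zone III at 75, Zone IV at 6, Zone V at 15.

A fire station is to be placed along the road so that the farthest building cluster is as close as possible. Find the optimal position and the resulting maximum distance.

location 44, max distance 38

The 1-center on a line is the midpoint of the two extreme points: leftmost at 6, rightmost at 82.
Optimal location = (6 + 82)/2 = 44; maximum distance = (82 − 6)/2 = 38.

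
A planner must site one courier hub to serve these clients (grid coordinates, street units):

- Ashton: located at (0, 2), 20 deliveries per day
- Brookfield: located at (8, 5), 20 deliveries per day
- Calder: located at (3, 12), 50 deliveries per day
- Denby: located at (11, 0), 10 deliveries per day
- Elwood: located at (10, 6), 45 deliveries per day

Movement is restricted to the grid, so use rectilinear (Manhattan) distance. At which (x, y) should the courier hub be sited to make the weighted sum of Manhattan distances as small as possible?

(8, 6)

Manhattan distance separates: Σwᵢ(|x−xᵢ|+|y−yᵢ|) = Σwᵢ|x−xᵢ| + Σwᵢ|y−yᵢ|, so x and y are optimised independently as 1-D weighted medians.
Total weight W = 145; half = 72.5.
x-coordinate, sorted with cumulative weight:
  x=0 (Ashton, w=20) cum 20
  x=3 (Calder, w=50) cum 70
  x=8 (Brookfield, w=20) cum 90  ← median
  x=10 (Elwood, w=45) cum 135
  x=11 (Denby, w=10) cum 145
⇒ x* = 8
y-coordinate, sorted with cumulative weight:
  y=0 (Denby, w=10) cum 10
  y=2 (Ashton, w=20) cum 30
  y=5 (Brookfield, w=20) cum 50
  y=6 (Elwood, w=45) cum 95  ← median
  y=12 (Calder, w=50) cum 145
⇒ y* = 6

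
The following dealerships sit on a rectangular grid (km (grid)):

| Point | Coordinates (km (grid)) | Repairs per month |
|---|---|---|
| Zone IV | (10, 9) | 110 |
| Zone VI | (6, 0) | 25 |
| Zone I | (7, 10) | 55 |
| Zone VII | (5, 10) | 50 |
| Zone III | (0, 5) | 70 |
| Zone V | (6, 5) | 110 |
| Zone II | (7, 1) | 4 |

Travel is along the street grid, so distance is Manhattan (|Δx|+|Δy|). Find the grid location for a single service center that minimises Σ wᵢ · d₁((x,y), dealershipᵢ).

Manhattan distance separates: Σwᵢ(|x−xᵢ|+|y−yᵢ|) = Σwᵢ|x−xᵢ| + Σwᵢ|y−yᵢ|, so x and y are optimised independently as 1-D weighted medians.
Total weight W = 424; half = 212.
x-coordinate, sorted with cumulative weight:
  x=0 (Zone III, w=70) cum 70
  x=5 (Zone VII, w=50) cum 120
  x=6 (Zone VI, w=25) cum 145
  x=6 (Zone V, w=110) cum 255  ← median
  x=7 (Zone I, w=55) cum 310
  x=7 (Zone II, w=4) cum 314
  x=10 (Zone IV, w=110) cum 424
⇒ x* = 6
y-coordinate, sorted with cumulative weight:
  y=0 (Zone VI, w=25) cum 25
  y=1 (Zone II, w=4) cum 29
  y=5 (Zone III, w=70) cum 99
  y=5 (Zone V, w=110) cum 209
  y=9 (Zone IV, w=110) cum 319  ← median
  y=10 (Zone I, w=55) cum 374
  y=10 (Zone VII, w=50) cum 424
⇒ y* = 9

(6, 9)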